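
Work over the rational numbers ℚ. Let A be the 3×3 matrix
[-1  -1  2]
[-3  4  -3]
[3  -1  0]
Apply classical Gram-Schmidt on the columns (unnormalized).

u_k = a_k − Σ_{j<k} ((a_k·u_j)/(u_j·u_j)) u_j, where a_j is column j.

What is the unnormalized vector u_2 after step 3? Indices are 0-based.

u_2 = (27/73, 12/73, 21/73)

Step 1: u_0 = a_0 = (-1, -3, 3).
Step 2: u_1 = a_1 − (-14/19)·u_0 = (-33/19, 34/19, 23/19).
Step 3: u_2 = a_2 − (7/19)·u_0 − (-84/73)·u_1 = (27/73, 12/73, 21/73).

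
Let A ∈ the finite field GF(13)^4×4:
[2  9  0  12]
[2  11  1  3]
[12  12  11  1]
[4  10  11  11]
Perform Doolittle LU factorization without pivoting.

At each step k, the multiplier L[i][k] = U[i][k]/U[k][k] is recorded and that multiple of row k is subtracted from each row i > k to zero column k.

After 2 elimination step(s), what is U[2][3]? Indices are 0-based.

U[2][3] = 0

Step 1: pivot at (0,0) is 2.
  row1 ← row1 − (1)·row0  ⇒  L[1][0]=1, U row1=(0, 2, 1, 4)
  row2 ← row2 − (6)·row0  ⇒  L[2][0]=6, U row2=(0, 10, 11, 7)
  row3 ← row3 − (2)·row0  ⇒  L[3][0]=2, U row3=(0, 5, 11, 0)
Step 2: pivot at (1,1) is 2.
  row2 ← row2 − (5)·row1  ⇒  L[2][1]=5, U row2=(0, 0, 6, 0)
  row3 ← row3 − (9)·row1  ⇒  L[3][1]=9, U row3=(0, 0, 2, 3)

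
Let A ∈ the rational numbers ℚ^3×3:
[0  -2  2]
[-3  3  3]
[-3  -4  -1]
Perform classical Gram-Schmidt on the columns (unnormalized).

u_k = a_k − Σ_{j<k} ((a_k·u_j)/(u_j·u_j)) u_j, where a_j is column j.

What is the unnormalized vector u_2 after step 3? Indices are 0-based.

u_2 = (154/57, 44/57, -44/57)

Step 1: u_0 = a_0 = (0, -3, -3).
Step 2: u_1 = a_1 − (1/6)·u_0 = (-2, 7/2, -7/2).
Step 3: u_2 = a_2 − (-1/3)·u_0 − (20/57)·u_1 = (154/57, 44/57, -44/57).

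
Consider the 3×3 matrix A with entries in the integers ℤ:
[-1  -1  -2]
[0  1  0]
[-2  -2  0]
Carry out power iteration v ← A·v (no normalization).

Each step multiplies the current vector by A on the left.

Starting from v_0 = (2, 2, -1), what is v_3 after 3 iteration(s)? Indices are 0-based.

v_3 = (-18, 2, -36)

v_0 = (2, 2, -1).
v_1 = A·v_0 = (-2, 2, -8).
v_2 = A·v_1 = (16, 2, 0).
v_3 = A·v_2 = (-18, 2, -36).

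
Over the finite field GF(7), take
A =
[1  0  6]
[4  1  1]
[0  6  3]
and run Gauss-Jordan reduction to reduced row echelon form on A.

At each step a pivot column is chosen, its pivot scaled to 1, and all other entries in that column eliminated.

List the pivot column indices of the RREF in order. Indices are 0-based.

pivot columns: 0, 1, 2

step 1: normalize row 0 (÷1) = (1, 0, 6)
  row 1: subtract 4×row0 = (0, 1, 5)
step 2: normalize row 1 (÷1) = (0, 1, 5)
  row 2: subtract 6×row1 = (0, 0, 1)
step 3: normalize row 2 (÷1) = (0, 0, 1)
  row 0: subtract 6×row2 = (1, 0, 0)
  row 1: subtract 5×row2 = (0, 1, 0)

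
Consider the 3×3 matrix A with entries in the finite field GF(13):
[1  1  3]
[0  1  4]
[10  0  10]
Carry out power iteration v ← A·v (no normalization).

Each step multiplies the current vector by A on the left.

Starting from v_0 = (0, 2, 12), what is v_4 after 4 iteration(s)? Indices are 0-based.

v_0 = (0, 2, 12).
v_1 = A·v_0 = (12, 11, 3).
v_2 = A·v_1 = (6, 10, 7).
v_3 = A·v_2 = (11, 12, 0).
v_4 = A·v_3 = (10, 12, 6).

v_4 = (10, 12, 6)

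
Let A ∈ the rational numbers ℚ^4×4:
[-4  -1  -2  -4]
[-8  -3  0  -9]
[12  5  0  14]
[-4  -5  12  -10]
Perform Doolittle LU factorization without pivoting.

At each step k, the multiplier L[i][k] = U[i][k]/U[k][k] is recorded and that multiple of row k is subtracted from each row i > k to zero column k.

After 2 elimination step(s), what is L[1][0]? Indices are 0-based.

L[1][0] = 2

Step 1: pivot at (0,0) is -4.
  row1 ← row1 − (2)·row0  ⇒  L[1][0]=2, U row1=(0, -1, 4, -1)
  row2 ← row2 − (-3)·row0  ⇒  L[2][0]=-3, U row2=(0, 2, -6, 2)
  row3 ← row3 − (1)·row0  ⇒  L[3][0]=1, U row3=(0, -4, 14, -6)
Step 2: pivot at (1,1) is -1.
  row2 ← row2 − (-2)·row1  ⇒  L[2][1]=-2, U row2=(0, 0, 2, 0)
  row3 ← row3 − (4)·row1  ⇒  L[3][1]=4, U row3=(0, 0, -2, -2)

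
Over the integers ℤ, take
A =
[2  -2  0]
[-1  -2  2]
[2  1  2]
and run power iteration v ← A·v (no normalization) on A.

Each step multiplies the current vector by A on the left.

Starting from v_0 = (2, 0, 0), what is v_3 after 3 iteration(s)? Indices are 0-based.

v_0 = (2, 0, 0).
v_1 = A·v_0 = (4, -2, 4).
v_2 = A·v_1 = (12, 8, 14).
v_3 = A·v_2 = (8, 0, 60).

v_3 = (8, 0, 60)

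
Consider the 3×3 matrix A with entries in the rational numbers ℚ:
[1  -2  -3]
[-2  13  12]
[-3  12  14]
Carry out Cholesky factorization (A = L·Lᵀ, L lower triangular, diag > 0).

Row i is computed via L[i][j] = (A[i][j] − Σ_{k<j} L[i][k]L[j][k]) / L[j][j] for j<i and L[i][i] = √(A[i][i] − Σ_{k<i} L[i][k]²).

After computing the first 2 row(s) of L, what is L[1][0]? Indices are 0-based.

L[1][0] = -2

Step 1: L[0][0] = √(1) = 1.
  L[1][0] = (-2) / L[0][0] = -2.
Step 2: L[1][1] = √(9) = 3.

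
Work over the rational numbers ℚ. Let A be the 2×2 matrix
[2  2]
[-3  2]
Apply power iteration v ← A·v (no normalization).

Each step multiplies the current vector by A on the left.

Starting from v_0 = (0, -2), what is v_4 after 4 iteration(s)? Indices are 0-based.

v_0 = (0, -2).
v_1 = A·v_0 = (-4, -4).
v_2 = A·v_1 = (-16, 4).
v_3 = A·v_2 = (-24, 56).
v_4 = A·v_3 = (64, 184).

v_4 = (64, 184)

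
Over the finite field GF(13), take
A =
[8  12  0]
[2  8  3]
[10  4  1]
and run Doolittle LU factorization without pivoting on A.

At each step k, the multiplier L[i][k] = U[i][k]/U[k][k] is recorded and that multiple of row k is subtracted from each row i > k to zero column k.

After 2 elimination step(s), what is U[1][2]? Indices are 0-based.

[col 0] pivot 8
  R1 -= 10*R0 → (0, 5, 3)  (L[1][0] := 10)
  R2 -= 11*R0 → (0, 2, 1)  (L[2][0] := 11)
[col 1] pivot 5
  R2 -= 3*R1 → (0, 0, 5)  (L[2][1] := 3)

U[1][2] = 3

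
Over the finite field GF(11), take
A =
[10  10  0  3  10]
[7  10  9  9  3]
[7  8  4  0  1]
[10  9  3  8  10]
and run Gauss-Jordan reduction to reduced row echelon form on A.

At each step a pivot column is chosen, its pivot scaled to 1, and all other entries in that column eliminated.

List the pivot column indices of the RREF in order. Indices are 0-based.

[1] R0 /= 10  ⇒  (1, 1, 0, 8, 1)
     R1 -= 7·R0  ⇒  (0, 3, 9, 8, 7)
     R2 -= 7·R0  ⇒  (0, 1, 4, 10, 5)
     R3 -= 10·R0  ⇒  (0, 10, 3, 5, 0)
[2] R1 /= 3  ⇒  (0, 1, 3, 10, 6)
     R0 -= 1·R1  ⇒  (1, 0, 8, 9, 6)
     R2 -= 1·R1  ⇒  (0, 0, 1, 0, 10)
     R3 -= 10·R1  ⇒  (0, 0, 6, 4, 6)
[3] R2 /= 1  ⇒  (0, 0, 1, 0, 10)
     R0 -= 8·R2  ⇒  (1, 0, 0, 9, 3)
     R1 -= 3·R2  ⇒  (0, 1, 0, 10, 9)
     R3 -= 6·R2  ⇒  (0, 0, 0, 4, 1)
[4] R3 /= 4  ⇒  (0, 0, 0, 1, 3)
     R0 -= 9·R3  ⇒  (1, 0, 0, 0, 9)
     R1 -= 10·R3  ⇒  (0, 1, 0, 0, 1)

pivot columns: 0, 1, 2, 3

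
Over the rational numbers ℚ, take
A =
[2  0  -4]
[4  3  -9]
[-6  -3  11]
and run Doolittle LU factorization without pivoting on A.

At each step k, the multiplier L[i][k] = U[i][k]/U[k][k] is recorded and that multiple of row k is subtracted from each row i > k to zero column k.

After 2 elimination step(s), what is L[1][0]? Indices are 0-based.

L[1][0] = 2

Step 1: pivot at (0,0) is 2.
  row1 ← row1 − (2)·row0  ⇒  L[1][0]=2, U row1=(0, 3, -1)
  row2 ← row2 − (-3)·row0  ⇒  L[2][0]=-3, U row2=(0, -3, -1)
Step 2: pivot at (1,1) is 3.
  row2 ← row2 − (-1)·row1  ⇒  L[2][1]=-1, U row2=(0, 0, -2)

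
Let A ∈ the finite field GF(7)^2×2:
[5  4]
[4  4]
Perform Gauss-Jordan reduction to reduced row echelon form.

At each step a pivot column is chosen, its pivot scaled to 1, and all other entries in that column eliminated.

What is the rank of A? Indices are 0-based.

step 1: normalize row 0 (÷5) = (1, 5)
  row 1: subtract 4×row0 = (0, 5)
step 2: normalize row 1 (÷5) = (0, 1)
  row 0: subtract 5×row1 = (1, 0)

rank = 2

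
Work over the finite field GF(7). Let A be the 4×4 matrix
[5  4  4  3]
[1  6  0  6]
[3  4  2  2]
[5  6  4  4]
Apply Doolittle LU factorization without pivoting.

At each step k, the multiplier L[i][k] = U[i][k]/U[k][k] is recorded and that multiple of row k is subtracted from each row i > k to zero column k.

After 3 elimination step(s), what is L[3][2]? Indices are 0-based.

L[3][2] = 5

[col 0] pivot 5
  R1 -= 3*R0 → (0, 1, 2, 4)  (L[1][0] := 3)
  R2 -= 2*R0 → (0, 3, 1, 3)  (L[2][0] := 2)
  R3 -= 1*R0 → (0, 2, 0, 1)  (L[3][0] := 1)
[col 1] pivot 1
  R2 -= 3*R1 → (0, 0, 2, 5)  (L[2][1] := 3)
  R3 -= 2*R1 → (0, 0, 3, 0)  (L[3][1] := 2)
[col 2] pivot 2
  R3 -= 5*R2 → (0, 0, 0, 3)  (L[3][2] := 5)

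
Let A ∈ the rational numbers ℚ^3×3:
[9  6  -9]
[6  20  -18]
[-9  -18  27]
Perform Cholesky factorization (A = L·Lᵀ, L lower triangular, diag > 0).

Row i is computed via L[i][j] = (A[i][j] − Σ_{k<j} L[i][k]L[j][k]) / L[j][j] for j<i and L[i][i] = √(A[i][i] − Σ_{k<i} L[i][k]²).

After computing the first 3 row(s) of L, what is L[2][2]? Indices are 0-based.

Step 1: L[0][0] = √(9) = 3.
  L[1][0] = (6) / L[0][0] = 2.
Step 2: L[1][1] = √(16) = 4.
  L[2][0] = (-9) / L[0][0] = -3.
  L[2][1] = (-12) / L[1][1] = -3.
Step 3: L[2][2] = √(9) = 3.

L[2][2] = 3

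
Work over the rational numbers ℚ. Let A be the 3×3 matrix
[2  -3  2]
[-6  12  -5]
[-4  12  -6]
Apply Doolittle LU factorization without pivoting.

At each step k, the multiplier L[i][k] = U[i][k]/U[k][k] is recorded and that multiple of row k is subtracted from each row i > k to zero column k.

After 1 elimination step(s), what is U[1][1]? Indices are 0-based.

U[1][1] = 3

[col 0] pivot 2
  R1 -= -3*R0 → (0, 3, 1)  (L[1][0] := -3)
  R2 -= -2*R0 → (0, 6, -2)  (L[2][0] := -2)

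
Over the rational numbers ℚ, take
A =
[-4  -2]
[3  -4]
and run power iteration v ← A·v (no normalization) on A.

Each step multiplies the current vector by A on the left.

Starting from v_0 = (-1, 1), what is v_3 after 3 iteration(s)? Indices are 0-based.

v_0 = (-1, 1).
v_1 = A·v_0 = (2, -7).
v_2 = A·v_1 = (6, 34).
v_3 = A·v_2 = (-92, -118).

v_3 = (-92, -118)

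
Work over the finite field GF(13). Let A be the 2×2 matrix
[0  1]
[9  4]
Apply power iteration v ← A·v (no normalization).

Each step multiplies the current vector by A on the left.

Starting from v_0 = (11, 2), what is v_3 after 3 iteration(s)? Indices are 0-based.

v_3 = (4, 4)

v_0 = (11, 2).
v_1 = A·v_0 = (2, 3).
v_2 = A·v_1 = (3, 4).
v_3 = A·v_2 = (4, 4).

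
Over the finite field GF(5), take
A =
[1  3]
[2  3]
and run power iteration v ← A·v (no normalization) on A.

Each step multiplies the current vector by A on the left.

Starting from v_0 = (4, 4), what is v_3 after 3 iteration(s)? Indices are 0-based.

v_0 = (4, 4).
v_1 = A·v_0 = (1, 0).
v_2 = A·v_1 = (1, 2).
v_3 = A·v_2 = (2, 3).

v_3 = (2, 3)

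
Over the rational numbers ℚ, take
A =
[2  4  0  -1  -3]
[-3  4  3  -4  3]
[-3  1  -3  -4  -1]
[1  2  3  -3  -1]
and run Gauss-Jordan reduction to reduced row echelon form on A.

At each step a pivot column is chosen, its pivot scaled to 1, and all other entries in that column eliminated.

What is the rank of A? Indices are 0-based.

pivot(0,0)=2: scale R0 → (1, 2, 0, -1/2, -3/2)
  clear (1,0): R1 −= (-3)R0 → (0, 10, 3, -11/2, -3/2)
  clear (2,0): R2 −= (-3)R0 → (0, 7, -3, -11/2, -11/2)
  clear (3,0): R3 −= (1)R0 → (0, 0, 3, -5/2, 1/2)
pivot(1,1)=10: scale R1 → (0, 1, 3/10, -11/20, -3/20)
  clear (0,1): R0 −= (2)R1 → (1, 0, -3/5, 3/5, -6/5)
  clear (2,1): R2 −= (7)R1 → (0, 0, -51/10, -33/20, -89/20)
pivot(2,2)=-51/10: scale R2 → (0, 0, 1, 11/34, 89/102)
  clear (0,2): R0 −= (-3/5)R2 → (1, 0, 0, 27/34, -23/34)
  clear (1,2): R1 −= (3/10)R2 → (0, 1, 0, -11/17, -7/17)
  clear (3,2): R3 −= (3)R2 → (0, 0, 0, -59/17, -36/17)
pivot(3,3)=-59/17: scale R3 → (0, 0, 0, 1, 36/59)
  clear (0,3): R0 −= (27/34)R3 → (1, 0, 0, 0, -137/118)
  clear (1,3): R1 −= (-11/17)R3 → (0, 1, 0, 0, -1/59)
  clear (2,3): R2 −= (11/34)R3 → (0, 0, 1, 0, 239/354)

rank = 4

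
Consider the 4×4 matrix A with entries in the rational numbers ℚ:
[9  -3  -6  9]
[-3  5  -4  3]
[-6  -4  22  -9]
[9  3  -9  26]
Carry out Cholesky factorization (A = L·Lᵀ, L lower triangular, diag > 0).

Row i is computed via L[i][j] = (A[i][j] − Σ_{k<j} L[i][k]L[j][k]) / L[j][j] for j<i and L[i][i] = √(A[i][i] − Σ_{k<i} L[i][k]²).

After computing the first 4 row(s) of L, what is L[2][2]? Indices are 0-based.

L[2][2] = 3

Step 1: L[0][0] = √(9) = 3.
  L[1][0] = (-3) / L[0][0] = -1.
Step 2: L[1][1] = √(4) = 2.
  L[2][0] = (-6) / L[0][0] = -2.
  L[2][1] = (-6) / L[1][1] = -3.
Step 3: L[2][2] = √(9) = 3.
  L[3][0] = (9) / L[0][0] = 3.
  L[3][1] = (6) / L[1][1] = 3.
  L[3][2] = (6) / L[2][2] = 2.
Step 4: L[3][3] = √(4) = 2.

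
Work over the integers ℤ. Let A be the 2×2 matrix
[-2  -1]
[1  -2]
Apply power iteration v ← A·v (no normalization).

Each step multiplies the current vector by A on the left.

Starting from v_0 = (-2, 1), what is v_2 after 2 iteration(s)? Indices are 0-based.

v_2 = (-2, 11)

v_0 = (-2, 1).
v_1 = A·v_0 = (3, -4).
v_2 = A·v_1 = (-2, 11).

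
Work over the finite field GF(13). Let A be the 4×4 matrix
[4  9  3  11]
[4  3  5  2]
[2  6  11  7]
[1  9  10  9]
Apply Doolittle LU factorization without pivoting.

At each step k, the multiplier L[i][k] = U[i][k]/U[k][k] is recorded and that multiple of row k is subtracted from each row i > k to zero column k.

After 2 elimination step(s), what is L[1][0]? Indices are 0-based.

k=0: U[0][0]=4
  eliminate (1,0): mult=1, new row 1: (0, 7, 2, 4); set L[1][0]=1
  eliminate (2,0): mult=7, new row 2: (0, 8, 3, 8); set L[2][0]=7
  eliminate (3,0): mult=10, new row 3: (0, 10, 6, 3); set L[3][0]=10
k=1: U[1][1]=7
  eliminate (2,1): mult=3, new row 2: (0, 0, 10, 9); set L[2][1]=3
  eliminate (3,1): mult=7, new row 3: (0, 0, 5, 1); set L[3][1]=7

L[1][0] = 1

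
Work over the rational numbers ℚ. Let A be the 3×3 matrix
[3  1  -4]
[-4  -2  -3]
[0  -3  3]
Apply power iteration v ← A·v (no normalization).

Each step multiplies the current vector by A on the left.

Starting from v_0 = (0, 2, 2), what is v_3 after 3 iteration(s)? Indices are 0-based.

v_0 = (0, 2, 2).
v_1 = A·v_0 = (-6, -10, 0).
v_2 = A·v_1 = (-28, 44, 30).
v_3 = A·v_2 = (-160, -66, -42).

v_3 = (-160, -66, -42)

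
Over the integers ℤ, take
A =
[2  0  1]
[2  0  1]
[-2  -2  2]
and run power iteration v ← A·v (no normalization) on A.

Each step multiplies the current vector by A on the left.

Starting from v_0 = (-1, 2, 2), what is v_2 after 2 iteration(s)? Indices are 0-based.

v_2 = (2, 2, 4)

v_0 = (-1, 2, 2).
v_1 = A·v_0 = (0, 0, 2).
v_2 = A·v_1 = (2, 2, 4).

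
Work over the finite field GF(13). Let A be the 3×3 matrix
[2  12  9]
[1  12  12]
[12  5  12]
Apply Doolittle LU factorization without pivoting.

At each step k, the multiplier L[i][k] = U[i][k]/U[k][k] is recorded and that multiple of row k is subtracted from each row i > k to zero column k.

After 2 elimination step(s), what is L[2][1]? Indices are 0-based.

L[2][1] = 4

k=0: U[0][0]=2
  eliminate (1,0): mult=7, new row 1: (0, 6, 1); set L[1][0]=7
  eliminate (2,0): mult=6, new row 2: (0, 11, 10); set L[2][0]=6
k=1: U[1][1]=6
  eliminate (2,1): mult=4, new row 2: (0, 0, 6); set L[2][1]=4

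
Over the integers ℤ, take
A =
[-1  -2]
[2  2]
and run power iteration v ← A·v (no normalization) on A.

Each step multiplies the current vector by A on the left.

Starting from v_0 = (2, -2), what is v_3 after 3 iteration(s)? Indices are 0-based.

v_3 = (-6, 4)

v_0 = (2, -2).
v_1 = A·v_0 = (2, 0).
v_2 = A·v_1 = (-2, 4).
v_3 = A·v_2 = (-6, 4).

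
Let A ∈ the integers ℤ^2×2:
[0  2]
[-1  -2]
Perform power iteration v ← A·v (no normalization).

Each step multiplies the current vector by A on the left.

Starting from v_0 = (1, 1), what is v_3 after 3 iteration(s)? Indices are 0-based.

v_0 = (1, 1).
v_1 = A·v_0 = (2, -3).
v_2 = A·v_1 = (-6, 4).
v_3 = A·v_2 = (8, -2).

v_3 = (8, -2)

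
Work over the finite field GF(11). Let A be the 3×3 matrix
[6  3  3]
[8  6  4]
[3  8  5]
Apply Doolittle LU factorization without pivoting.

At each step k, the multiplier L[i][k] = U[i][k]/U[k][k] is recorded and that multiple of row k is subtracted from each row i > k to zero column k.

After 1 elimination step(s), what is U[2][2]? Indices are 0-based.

U[2][2] = 9

Step 1: pivot at (0,0) is 6.
  row1 ← row1 − (5)·row0  ⇒  L[1][0]=5, U row1=(0, 2, 0)
  row2 ← row2 − (6)·row0  ⇒  L[2][0]=6, U row2=(0, 1, 9)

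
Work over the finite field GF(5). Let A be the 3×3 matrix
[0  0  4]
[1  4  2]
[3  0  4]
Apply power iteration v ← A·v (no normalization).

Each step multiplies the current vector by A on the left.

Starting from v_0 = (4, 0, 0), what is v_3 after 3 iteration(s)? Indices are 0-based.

v_3 = (2, 4, 1)

v_0 = (4, 0, 0).
v_1 = A·v_0 = (0, 4, 2).
v_2 = A·v_1 = (3, 0, 3).
v_3 = A·v_2 = (2, 4, 1).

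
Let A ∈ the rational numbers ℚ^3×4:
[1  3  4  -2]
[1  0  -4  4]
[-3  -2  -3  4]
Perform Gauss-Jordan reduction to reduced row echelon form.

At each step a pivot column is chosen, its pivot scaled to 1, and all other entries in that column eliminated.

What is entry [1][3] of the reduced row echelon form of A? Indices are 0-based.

step 1: normalize row 0 (÷1) = (1, 3, 4, -2)
  row 1: subtract 1×row0 = (0, -3, -8, 6)
  row 2: subtract -3×row0 = (0, 7, 9, -2)
step 2: normalize row 1 (÷-3) = (0, 1, 8/3, -2)
  row 0: subtract 3×row1 = (1, 0, -4, 4)
  row 2: subtract 7×row1 = (0, 0, -29/3, 12)
step 3: normalize row 2 (÷-29/3) = (0, 0, 1, -36/29)
  row 0: subtract -4×row2 = (1, 0, 0, -28/29)
  row 1: subtract 8/3×row2 = (0, 1, 0, 38/29)

M[1][3] = 38/29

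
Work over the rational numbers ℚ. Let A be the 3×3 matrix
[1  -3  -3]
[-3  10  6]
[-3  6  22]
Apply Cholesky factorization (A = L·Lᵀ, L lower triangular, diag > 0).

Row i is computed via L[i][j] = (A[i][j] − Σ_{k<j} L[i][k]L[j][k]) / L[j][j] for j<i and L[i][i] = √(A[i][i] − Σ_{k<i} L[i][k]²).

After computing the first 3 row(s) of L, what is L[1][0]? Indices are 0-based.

Step 1: L[0][0] = √(1) = 1.
  L[1][0] = (-3) / L[0][0] = -3.
Step 2: L[1][1] = √(1) = 1.
  L[2][0] = (-3) / L[0][0] = -3.
  L[2][1] = (-3) / L[1][1] = -3.
Step 3: L[2][2] = √(4) = 2.

L[1][0] = -3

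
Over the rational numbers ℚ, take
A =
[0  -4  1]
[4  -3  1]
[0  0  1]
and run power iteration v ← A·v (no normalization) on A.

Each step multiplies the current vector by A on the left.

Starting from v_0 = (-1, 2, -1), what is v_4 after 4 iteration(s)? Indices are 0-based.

v_0 = (-1, 2, -1).
v_1 = A·v_0 = (-9, -11, -1).
v_2 = A·v_1 = (43, -4, -1).
v_3 = A·v_2 = (15, 183, -1).
v_4 = A·v_3 = (-733, -490, -1).

v_4 = (-733, -490, -1)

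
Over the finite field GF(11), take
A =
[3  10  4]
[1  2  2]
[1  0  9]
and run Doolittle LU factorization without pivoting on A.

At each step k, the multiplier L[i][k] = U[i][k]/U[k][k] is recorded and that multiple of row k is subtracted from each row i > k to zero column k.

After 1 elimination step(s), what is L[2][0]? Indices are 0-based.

k=0: U[0][0]=3
  eliminate (1,0): mult=4, new row 1: (0, 6, 8); set L[1][0]=4
  eliminate (2,0): mult=4, new row 2: (0, 4, 4); set L[2][0]=4

L[2][0] = 4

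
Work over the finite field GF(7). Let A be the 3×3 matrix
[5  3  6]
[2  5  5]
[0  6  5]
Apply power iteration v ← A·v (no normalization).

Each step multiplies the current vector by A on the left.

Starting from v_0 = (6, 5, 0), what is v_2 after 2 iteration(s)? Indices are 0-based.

v_0 = (6, 5, 0).
v_1 = A·v_0 = (3, 2, 2).
v_2 = A·v_1 = (5, 5, 1).

v_2 = (5, 5, 1)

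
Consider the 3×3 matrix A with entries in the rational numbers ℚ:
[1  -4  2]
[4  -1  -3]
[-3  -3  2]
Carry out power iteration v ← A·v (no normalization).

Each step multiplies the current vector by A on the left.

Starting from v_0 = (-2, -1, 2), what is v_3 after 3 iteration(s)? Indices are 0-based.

v_0 = (-2, -1, 2).
v_1 = A·v_0 = (6, -13, 13).
v_2 = A·v_1 = (84, -2, 47).
v_3 = A·v_2 = (186, 197, -152).

v_3 = (186, 197, -152)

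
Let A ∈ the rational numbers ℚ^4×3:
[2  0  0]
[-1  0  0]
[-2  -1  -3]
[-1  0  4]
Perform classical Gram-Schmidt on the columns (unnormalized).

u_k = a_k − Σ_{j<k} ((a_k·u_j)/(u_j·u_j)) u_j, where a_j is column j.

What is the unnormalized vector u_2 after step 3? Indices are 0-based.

Step 1: u_0 = a_0 = (2, -1, -2, -1).
Step 2: u_1 = a_1 − (1/5)·u_0 = (-2/5, 1/5, -3/5, 1/5).
Step 3: u_2 = a_2 − (1/5)·u_0 − (13/3)·u_1 = (4/3, -2/3, 0, 10/3).

u_2 = (4/3, -2/3, 0, 10/3)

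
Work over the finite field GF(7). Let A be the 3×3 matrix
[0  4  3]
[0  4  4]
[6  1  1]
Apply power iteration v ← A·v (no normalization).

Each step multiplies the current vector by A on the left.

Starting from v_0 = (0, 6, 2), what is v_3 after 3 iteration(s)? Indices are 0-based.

v_3 = (5, 1, 4)

v_0 = (0, 6, 2).
v_1 = A·v_0 = (2, 4, 1).
v_2 = A·v_1 = (5, 6, 3).
v_3 = A·v_2 = (5, 1, 4).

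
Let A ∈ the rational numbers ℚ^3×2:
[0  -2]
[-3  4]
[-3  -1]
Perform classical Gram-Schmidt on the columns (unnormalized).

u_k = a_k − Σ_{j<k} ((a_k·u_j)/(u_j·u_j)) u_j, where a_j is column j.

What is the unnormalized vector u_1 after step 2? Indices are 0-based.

u_1 = (-2, 5/2, -5/2)

Step 1: u_0 = a_0 = (0, -3, -3).
Step 2: u_1 = a_1 − (-1/2)·u_0 = (-2, 5/2, -5/2).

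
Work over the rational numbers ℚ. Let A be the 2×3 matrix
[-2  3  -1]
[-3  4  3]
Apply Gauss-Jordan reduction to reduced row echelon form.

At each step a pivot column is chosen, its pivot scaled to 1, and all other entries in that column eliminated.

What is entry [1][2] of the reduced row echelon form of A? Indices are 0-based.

M[1][2] = -9

step 1: normalize row 0 (÷-2) = (1, -3/2, 1/2)
  row 1: subtract -3×row0 = (0, -1/2, 9/2)
step 2: normalize row 1 (÷-1/2) = (0, 1, -9)
  row 0: subtract -3/2×row1 = (1, 0, -13)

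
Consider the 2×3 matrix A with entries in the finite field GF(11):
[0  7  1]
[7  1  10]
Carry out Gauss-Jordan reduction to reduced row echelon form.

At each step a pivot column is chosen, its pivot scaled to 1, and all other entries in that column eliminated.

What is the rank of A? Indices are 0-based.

pivot(0,0): swap R0↔R1
pivot(0,0)=7: scale R0 → (1, 8, 3)
pivot(1,1)=7: scale R1 → (0, 1, 8)
  clear (0,1): R0 −= (8)R1 → (1, 0, 5)

rank = 2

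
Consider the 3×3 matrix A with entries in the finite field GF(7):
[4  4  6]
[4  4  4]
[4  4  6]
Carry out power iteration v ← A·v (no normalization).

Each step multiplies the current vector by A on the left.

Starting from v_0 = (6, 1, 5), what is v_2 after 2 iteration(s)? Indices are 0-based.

v_2 = (2, 5, 2)

v_0 = (6, 1, 5).
v_1 = A·v_0 = (2, 6, 2).
v_2 = A·v_1 = (2, 5, 2).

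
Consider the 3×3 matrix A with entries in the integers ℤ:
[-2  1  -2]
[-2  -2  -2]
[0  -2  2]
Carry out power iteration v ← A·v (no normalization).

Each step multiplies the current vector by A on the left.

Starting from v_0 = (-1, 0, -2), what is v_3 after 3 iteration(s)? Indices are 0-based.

v_0 = (-1, 0, -2).
v_1 = A·v_0 = (6, 6, -4).
v_2 = A·v_1 = (2, -16, -20).
v_3 = A·v_2 = (20, 68, -8).

v_3 = (20, 68, -8)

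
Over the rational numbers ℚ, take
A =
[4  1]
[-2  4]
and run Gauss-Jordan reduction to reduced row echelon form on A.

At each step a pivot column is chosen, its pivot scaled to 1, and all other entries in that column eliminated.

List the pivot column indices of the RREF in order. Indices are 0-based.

pivot columns: 0, 1

pivot(0,0)=4: scale R0 → (1, 1/4)
  clear (1,0): R1 −= (-2)R0 → (0, 9/2)
pivot(1,1)=9/2: scale R1 → (0, 1)
  clear (0,1): R0 −= (1/4)R1 → (1, 0)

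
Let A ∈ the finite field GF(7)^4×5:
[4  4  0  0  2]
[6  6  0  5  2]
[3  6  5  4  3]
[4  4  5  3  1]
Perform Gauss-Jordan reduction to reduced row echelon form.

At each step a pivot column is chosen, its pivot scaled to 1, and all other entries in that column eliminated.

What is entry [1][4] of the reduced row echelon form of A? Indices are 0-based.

[1] R0 /= 4  ⇒  (1, 1, 0, 0, 4)
     R1 -= 6·R0  ⇒  (0, 0, 0, 5, 6)
     R2 -= 3·R0  ⇒  (0, 3, 5, 4, 5)
     R3 -= 4·R0  ⇒  (0, 0, 5, 3, 6)
[2] R1 <-> R2
[2] R1 /= 3  ⇒  (0, 1, 4, 6, 4)
     R0 -= 1·R1  ⇒  (1, 0, 3, 1, 0)
[3] R2 <-> R3
[3] R2 /= 5  ⇒  (0, 0, 1, 2, 4)
     R0 -= 3·R2  ⇒  (1, 0, 0, 2, 2)
     R1 -= 4·R2  ⇒  (0, 1, 0, 5, 2)
[4] R3 /= 5  ⇒  (0, 0, 0, 1, 4)
     R0 -= 2·R3  ⇒  (1, 0, 0, 0, 1)
     R1 -= 5·R3  ⇒  (0, 1, 0, 0, 3)
     R2 -= 2·R3  ⇒  (0, 0, 1, 0, 3)

M[1][4] = 3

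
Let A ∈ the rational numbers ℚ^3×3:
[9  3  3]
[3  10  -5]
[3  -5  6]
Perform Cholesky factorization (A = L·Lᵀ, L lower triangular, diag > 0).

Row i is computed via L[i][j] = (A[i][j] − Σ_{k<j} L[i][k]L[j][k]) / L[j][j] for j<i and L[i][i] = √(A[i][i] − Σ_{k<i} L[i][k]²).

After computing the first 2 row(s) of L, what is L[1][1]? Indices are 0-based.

Step 1: L[0][0] = √(9) = 3.
  L[1][0] = (3) / L[0][0] = 1.
Step 2: L[1][1] = √(9) = 3.

L[1][1] = 3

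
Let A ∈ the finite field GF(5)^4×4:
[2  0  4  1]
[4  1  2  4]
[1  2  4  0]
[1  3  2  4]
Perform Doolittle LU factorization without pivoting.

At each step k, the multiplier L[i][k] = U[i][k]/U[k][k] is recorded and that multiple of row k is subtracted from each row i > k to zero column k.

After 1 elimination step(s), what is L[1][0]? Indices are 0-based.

L[1][0] = 2

Step 1: pivot at (0,0) is 2.
  row1 ← row1 − (2)·row0  ⇒  L[1][0]=2, U row1=(0, 1, 4, 2)
  row2 ← row2 − (3)·row0  ⇒  L[2][0]=3, U row2=(0, 2, 2, 2)
  row3 ← row3 − (3)·row0  ⇒  L[3][0]=3, U row3=(0, 3, 0, 1)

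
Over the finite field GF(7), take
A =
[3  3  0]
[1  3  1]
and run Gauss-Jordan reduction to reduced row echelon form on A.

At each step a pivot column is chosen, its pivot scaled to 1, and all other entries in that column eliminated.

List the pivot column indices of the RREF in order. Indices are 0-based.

pivot columns: 0, 1

step 1: normalize row 0 (÷3) = (1, 1, 0)
  row 1: subtract 1×row0 = (0, 2, 1)
step 2: normalize row 1 (÷2) = (0, 1, 4)
  row 0: subtract 1×row1 = (1, 0, 3)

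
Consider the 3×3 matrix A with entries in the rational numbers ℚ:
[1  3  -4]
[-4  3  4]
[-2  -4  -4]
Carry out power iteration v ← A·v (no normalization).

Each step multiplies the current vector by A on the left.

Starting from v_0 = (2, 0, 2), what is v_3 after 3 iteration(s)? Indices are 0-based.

v_3 = (-270, 0, -228)

v_0 = (2, 0, 2).
v_1 = A·v_0 = (-6, 0, -12).
v_2 = A·v_1 = (42, -24, 60).
v_3 = A·v_2 = (-270, 0, -228).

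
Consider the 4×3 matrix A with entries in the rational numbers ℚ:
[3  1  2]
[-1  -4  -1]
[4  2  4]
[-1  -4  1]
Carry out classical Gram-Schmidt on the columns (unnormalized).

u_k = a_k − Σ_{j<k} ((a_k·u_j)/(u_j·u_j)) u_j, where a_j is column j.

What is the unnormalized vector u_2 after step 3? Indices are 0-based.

Step 1: u_0 = a_0 = (3, -1, 4, -1).
Step 2: u_1 = a_1 − (19/27)·u_0 = (-10/9, -89/27, -22/27, -89/27).
Step 3: u_2 = a_2 − (22/27)·u_0 − (-74/319)·u_1 = (-224/319, -303/319, 16/29, 335/319).

u_2 = (-224/319, -303/319, 16/29, 335/319)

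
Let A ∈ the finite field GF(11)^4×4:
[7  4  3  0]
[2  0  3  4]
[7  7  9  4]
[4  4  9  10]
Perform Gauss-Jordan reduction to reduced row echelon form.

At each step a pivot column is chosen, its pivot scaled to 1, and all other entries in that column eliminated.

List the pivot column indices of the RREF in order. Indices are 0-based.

pivot columns: 0, 1, 2, 3

[1] R0 /= 7  ⇒  (1, 10, 2, 0)
     R1 -= 2·R0  ⇒  (0, 2, 10, 4)
     R2 -= 7·R0  ⇒  (0, 3, 6, 4)
     R3 -= 4·R0  ⇒  (0, 8, 1, 10)
[2] R1 /= 2  ⇒  (0, 1, 5, 2)
     R0 -= 10·R1  ⇒  (1, 0, 7, 2)
     R2 -= 3·R1  ⇒  (0, 0, 2, 9)
     R3 -= 8·R1  ⇒  (0, 0, 5, 5)
[3] R2 /= 2  ⇒  (0, 0, 1, 10)
     R0 -= 7·R2  ⇒  (1, 0, 0, 9)
     R1 -= 5·R2  ⇒  (0, 1, 0, 7)
     R3 -= 5·R2  ⇒  (0, 0, 0, 10)
[4] R3 /= 10  ⇒  (0, 0, 0, 1)
     R0 -= 9·R3  ⇒  (1, 0, 0, 0)
     R1 -= 7·R3  ⇒  (0, 1, 0, 0)
     R2 -= 10·R3  ⇒  (0, 0, 1, 0)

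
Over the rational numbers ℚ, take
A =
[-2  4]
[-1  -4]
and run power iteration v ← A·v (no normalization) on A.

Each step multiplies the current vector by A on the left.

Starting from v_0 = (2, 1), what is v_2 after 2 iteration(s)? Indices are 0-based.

v_2 = (-24, 24)

v_0 = (2, 1).
v_1 = A·v_0 = (0, -6).
v_2 = A·v_1 = (-24, 24).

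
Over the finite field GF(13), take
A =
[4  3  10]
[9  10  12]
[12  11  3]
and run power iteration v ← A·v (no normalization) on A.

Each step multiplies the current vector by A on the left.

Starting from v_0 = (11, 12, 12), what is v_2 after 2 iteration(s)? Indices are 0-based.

v_0 = (11, 12, 12).
v_1 = A·v_0 = (5, 12, 1).
v_2 = A·v_1 = (1, 8, 0).

v_2 = (1, 8, 0)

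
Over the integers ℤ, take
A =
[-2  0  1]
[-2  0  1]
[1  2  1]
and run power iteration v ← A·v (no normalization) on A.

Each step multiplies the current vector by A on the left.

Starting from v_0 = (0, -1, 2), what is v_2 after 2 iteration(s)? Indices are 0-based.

v_2 = (-4, -4, 6)

v_0 = (0, -1, 2).
v_1 = A·v_0 = (2, 2, 0).
v_2 = A·v_1 = (-4, -4, 6).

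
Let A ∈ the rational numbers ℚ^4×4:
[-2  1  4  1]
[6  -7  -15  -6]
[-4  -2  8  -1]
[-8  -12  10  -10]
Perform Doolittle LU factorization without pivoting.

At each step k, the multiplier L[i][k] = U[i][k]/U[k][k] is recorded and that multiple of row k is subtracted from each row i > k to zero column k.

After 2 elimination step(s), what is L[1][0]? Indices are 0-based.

L[1][0] = -3

k=0: U[0][0]=-2
  eliminate (1,0): mult=-3, new row 1: (0, -4, -3, -3); set L[1][0]=-3
  eliminate (2,0): mult=2, new row 2: (0, -4, 0, -3); set L[2][0]=2
  eliminate (3,0): mult=4, new row 3: (0, -16, -6, -14); set L[3][0]=4
k=1: U[1][1]=-4
  eliminate (2,1): mult=1, new row 2: (0, 0, 3, 0); set L[2][1]=1
  eliminate (3,1): mult=4, new row 3: (0, 0, 6, -2); set L[3][1]=4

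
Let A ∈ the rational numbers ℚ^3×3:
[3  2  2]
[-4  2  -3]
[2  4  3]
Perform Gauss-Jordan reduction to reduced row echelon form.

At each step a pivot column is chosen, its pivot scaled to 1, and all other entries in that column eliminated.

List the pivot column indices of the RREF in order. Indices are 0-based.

pivot(0,0)=3: scale R0 → (1, 2/3, 2/3)
  clear (1,0): R1 −= (-4)R0 → (0, 14/3, -1/3)
  clear (2,0): R2 −= (2)R0 → (0, 8/3, 5/3)
pivot(1,1)=14/3: scale R1 → (0, 1, -1/14)
  clear (0,1): R0 −= (2/3)R1 → (1, 0, 5/7)
  clear (2,1): R2 −= (8/3)R1 → (0, 0, 13/7)
pivot(2,2)=13/7: scale R2 → (0, 0, 1)
  clear (0,2): R0 −= (5/7)R2 → (1, 0, 0)
  clear (1,2): R1 −= (-1/14)R2 → (0, 1, 0)

pivot columns: 0, 1, 2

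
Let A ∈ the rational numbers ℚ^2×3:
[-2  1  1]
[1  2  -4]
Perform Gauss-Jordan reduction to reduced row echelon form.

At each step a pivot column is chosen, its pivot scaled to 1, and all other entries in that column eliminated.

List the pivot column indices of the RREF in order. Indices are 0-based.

pivot columns: 0, 1

[1] R0 /= -2  ⇒  (1, -1/2, -1/2)
     R1 -= 1·R0  ⇒  (0, 5/2, -7/2)
[2] R1 /= 5/2  ⇒  (0, 1, -7/5)
     R0 -= -1/2·R1  ⇒  (1, 0, -6/5)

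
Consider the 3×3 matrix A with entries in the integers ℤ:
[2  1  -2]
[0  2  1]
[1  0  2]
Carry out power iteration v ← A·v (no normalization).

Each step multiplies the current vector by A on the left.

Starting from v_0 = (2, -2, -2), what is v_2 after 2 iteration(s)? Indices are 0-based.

v_0 = (2, -2, -2).
v_1 = A·v_0 = (6, -6, -2).
v_2 = A·v_1 = (10, -14, 2).

v_2 = (10, -14, 2)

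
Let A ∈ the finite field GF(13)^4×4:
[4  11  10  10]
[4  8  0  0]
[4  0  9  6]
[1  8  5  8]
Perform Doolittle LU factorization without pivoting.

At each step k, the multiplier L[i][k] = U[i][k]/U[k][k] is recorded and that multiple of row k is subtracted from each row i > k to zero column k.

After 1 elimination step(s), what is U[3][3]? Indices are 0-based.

Step 1: pivot at (0,0) is 4.
  row1 ← row1 − (1)·row0  ⇒  L[1][0]=1, U row1=(0, 10, 3, 3)
  row2 ← row2 − (1)·row0  ⇒  L[2][0]=1, U row2=(0, 2, 12, 9)
  row3 ← row3 − (10)·row0  ⇒  L[3][0]=10, U row3=(0, 2, 9, 12)

U[3][3] = 12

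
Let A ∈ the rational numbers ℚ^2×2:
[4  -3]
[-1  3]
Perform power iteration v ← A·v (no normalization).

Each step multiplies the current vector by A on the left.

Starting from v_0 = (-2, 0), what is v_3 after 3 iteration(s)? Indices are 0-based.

v_0 = (-2, 0).
v_1 = A·v_0 = (-8, 2).
v_2 = A·v_1 = (-38, 14).
v_3 = A·v_2 = (-194, 80).

v_3 = (-194, 80)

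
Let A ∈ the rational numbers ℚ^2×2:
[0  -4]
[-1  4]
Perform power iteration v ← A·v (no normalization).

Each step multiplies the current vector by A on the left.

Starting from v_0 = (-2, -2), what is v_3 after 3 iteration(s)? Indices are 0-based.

v_3 = (128, -152)

v_0 = (-2, -2).
v_1 = A·v_0 = (8, -6).
v_2 = A·v_1 = (24, -32).
v_3 = A·v_2 = (128, -152).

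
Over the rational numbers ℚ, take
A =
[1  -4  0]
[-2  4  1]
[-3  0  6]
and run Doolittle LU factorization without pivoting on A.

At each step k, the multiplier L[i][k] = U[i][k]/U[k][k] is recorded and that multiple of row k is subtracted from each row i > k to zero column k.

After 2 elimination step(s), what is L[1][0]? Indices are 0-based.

k=0: U[0][0]=1
  eliminate (1,0): mult=-2, new row 1: (0, -4, 1); set L[1][0]=-2
  eliminate (2,0): mult=-3, new row 2: (0, -12, 6); set L[2][0]=-3
k=1: U[1][1]=-4
  eliminate (2,1): mult=3, new row 2: (0, 0, 3); set L[2][1]=3

L[1][0] = -2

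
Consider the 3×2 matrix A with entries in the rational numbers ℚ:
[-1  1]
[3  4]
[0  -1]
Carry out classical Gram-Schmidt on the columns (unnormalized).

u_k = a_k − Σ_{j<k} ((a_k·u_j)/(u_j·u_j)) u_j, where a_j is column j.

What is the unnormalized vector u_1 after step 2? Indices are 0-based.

u_1 = (21/10, 7/10, -1)

Step 1: u_0 = a_0 = (-1, 3, 0).
Step 2: u_1 = a_1 − (11/10)·u_0 = (21/10, 7/10, -1).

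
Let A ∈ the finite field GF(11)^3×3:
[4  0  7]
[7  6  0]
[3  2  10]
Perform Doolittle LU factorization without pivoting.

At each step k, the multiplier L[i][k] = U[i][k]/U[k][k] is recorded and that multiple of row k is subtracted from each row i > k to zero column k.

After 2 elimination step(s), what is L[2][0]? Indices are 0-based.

Step 1: pivot at (0,0) is 4.
  row1 ← row1 − (10)·row0  ⇒  L[1][0]=10, U row1=(0, 6, 7)
  row2 ← row2 − (9)·row0  ⇒  L[2][0]=9, U row2=(0, 2, 2)
Step 2: pivot at (1,1) is 6.
  row2 ← row2 − (4)·row1  ⇒  L[2][1]=4, U row2=(0, 0, 7)

L[2][0] = 9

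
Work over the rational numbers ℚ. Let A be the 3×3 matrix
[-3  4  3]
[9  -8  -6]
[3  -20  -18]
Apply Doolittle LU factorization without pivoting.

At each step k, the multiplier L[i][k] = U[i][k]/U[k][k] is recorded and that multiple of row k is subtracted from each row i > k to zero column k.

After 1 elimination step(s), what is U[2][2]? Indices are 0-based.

k=0: U[0][0]=-3
  eliminate (1,0): mult=-3, new row 1: (0, 4, 3); set L[1][0]=-3
  eliminate (2,0): mult=-1, new row 2: (0, -16, -15); set L[2][0]=-1

U[2][2] = -15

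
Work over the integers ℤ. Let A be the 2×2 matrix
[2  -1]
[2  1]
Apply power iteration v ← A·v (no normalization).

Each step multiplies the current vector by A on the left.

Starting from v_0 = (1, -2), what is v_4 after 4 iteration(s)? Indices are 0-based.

v_0 = (1, -2).
v_1 = A·v_0 = (4, 0).
v_2 = A·v_1 = (8, 8).
v_3 = A·v_2 = (8, 24).
v_4 = A·v_3 = (-8, 40).

v_4 = (-8, 40)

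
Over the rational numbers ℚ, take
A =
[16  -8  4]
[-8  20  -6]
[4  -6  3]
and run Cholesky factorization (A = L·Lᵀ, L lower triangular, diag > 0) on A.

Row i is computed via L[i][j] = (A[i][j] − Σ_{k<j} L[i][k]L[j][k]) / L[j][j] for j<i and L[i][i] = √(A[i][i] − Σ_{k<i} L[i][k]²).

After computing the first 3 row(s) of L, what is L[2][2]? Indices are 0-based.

Step 1: L[0][0] = √(16) = 4.
  L[1][0] = (-8) / L[0][0] = -2.
Step 2: L[1][1] = √(16) = 4.
  L[2][0] = (4) / L[0][0] = 1.
  L[2][1] = (-4) / L[1][1] = -1.
Step 3: L[2][2] = √(1) = 1.

L[2][2] = 1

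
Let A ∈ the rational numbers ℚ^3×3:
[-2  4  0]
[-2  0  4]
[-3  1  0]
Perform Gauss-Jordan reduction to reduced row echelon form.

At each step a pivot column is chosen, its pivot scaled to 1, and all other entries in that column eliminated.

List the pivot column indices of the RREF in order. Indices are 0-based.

pivot columns: 0, 1, 2

step 1: normalize row 0 (÷-2) = (1, -2, 0)
  row 1: subtract -2×row0 = (0, -4, 4)
  row 2: subtract -3×row0 = (0, -5, 0)
step 2: normalize row 1 (÷-4) = (0, 1, -1)
  row 0: subtract -2×row1 = (1, 0, -2)
  row 2: subtract -5×row1 = (0, 0, -5)
step 3: normalize row 2 (÷-5) = (0, 0, 1)
  row 0: subtract -2×row2 = (1, 0, 0)
  row 1: subtract -1×row2 = (0, 1, 0)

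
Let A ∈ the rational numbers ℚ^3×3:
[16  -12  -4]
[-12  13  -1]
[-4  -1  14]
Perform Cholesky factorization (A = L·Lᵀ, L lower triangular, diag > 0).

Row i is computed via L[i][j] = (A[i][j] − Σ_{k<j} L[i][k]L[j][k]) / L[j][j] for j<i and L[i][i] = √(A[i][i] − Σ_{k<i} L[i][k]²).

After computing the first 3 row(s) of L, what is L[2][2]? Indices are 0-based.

Step 1: L[0][0] = √(16) = 4.
  L[1][0] = (-12) / L[0][0] = -3.
Step 2: L[1][1] = √(4) = 2.
  L[2][0] = (-4) / L[0][0] = -1.
  L[2][1] = (-4) / L[1][1] = -2.
Step 3: L[2][2] = √(9) = 3.

L[2][2] = 3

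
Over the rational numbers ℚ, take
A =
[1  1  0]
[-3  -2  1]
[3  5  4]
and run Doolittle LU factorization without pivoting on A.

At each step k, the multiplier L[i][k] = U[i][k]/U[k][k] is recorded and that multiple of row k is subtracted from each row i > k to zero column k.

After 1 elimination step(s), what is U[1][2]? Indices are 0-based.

U[1][2] = 1

[col 0] pivot 1
  R1 -= -3*R0 → (0, 1, 1)  (L[1][0] := -3)
  R2 -= 3*R0 → (0, 2, 4)  (L[2][0] := 3)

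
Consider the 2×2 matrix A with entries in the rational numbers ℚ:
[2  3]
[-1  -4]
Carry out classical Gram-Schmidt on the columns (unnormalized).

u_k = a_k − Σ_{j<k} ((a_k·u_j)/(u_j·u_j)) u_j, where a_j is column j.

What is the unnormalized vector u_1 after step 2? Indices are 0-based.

Step 1: u_0 = a_0 = (2, -1).
Step 2: u_1 = a_1 − (2)·u_0 = (-1, -2).

u_1 = (-1, -2)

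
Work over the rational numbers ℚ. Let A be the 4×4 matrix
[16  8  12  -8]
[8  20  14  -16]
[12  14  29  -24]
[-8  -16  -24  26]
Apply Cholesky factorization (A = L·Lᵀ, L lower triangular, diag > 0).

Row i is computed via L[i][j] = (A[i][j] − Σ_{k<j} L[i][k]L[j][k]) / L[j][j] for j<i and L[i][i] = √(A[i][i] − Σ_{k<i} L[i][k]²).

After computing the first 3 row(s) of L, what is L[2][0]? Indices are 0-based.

Step 1: L[0][0] = √(16) = 4.
  L[1][0] = (8) / L[0][0] = 2.
Step 2: L[1][1] = √(16) = 4.
  L[2][0] = (12) / L[0][0] = 3.
  L[2][1] = (8) / L[1][1] = 2.
Step 3: L[2][2] = √(16) = 4.

L[2][0] = 3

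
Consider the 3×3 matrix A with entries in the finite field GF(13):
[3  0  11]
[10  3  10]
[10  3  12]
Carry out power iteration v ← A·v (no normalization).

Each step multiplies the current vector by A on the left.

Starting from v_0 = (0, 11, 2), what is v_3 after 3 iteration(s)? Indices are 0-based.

v_3 = (5, 10, 4)

v_0 = (0, 11, 2).
v_1 = A·v_0 = (9, 1, 5).
v_2 = A·v_1 = (4, 0, 10).
v_3 = A·v_2 = (5, 10, 4).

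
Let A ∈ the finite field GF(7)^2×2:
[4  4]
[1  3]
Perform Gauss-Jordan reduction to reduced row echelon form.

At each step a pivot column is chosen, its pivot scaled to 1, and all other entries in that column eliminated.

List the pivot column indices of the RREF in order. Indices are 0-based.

pivot(0,0)=4: scale R0 → (1, 1)
  clear (1,0): R1 −= (1)R0 → (0, 2)
pivot(1,1)=2: scale R1 → (0, 1)
  clear (0,1): R0 −= (1)R1 → (1, 0)

pivot columns: 0, 1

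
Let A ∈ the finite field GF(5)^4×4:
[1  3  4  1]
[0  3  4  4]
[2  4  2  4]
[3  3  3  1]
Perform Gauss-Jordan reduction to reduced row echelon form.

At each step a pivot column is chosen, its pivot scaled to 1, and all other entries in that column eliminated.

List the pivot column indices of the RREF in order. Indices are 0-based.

step 1: normalize row 0 (÷1) = (1, 3, 4, 1)
  row 2: subtract 2×row0 = (0, 3, 4, 2)
  row 3: subtract 3×row0 = (0, 4, 1, 3)
step 2: normalize row 1 (÷3) = (0, 1, 3, 3)
  row 0: subtract 3×row1 = (1, 0, 0, 2)
  row 2: subtract 3×row1 = (0, 0, 0, 3)
  row 3: subtract 4×row1 = (0, 0, 4, 1)
step 3: exchange rows 2,3
step 3: normalize row 2 (÷4) = (0, 0, 1, 4)
  row 1: subtract 3×row2 = (0, 1, 0, 1)
step 4: normalize row 3 (÷3) = (0, 0, 0, 1)
  row 0: subtract 2×row3 = (1, 0, 0, 0)
  row 1: subtract 1×row3 = (0, 1, 0, 0)
  row 2: subtract 4×row3 = (0, 0, 1, 0)

pivot columns: 0, 1, 2, 3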